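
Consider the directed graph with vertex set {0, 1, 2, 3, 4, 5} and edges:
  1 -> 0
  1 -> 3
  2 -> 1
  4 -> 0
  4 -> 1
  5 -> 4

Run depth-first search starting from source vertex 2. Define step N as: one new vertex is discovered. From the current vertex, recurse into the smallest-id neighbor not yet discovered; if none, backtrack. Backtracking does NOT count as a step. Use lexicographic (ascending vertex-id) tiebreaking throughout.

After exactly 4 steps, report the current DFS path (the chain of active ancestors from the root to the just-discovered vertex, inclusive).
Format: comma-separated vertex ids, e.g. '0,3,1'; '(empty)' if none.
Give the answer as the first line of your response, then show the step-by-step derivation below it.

2,1,3

step 1: discover 2; path=2; order=2
step 2: discover 1; path=2>1; order=2,1
step 3: discover 0; path=2>1>0; order=2,1,0
step 4: discover 3; path=2>1>3; order=2,1,0,3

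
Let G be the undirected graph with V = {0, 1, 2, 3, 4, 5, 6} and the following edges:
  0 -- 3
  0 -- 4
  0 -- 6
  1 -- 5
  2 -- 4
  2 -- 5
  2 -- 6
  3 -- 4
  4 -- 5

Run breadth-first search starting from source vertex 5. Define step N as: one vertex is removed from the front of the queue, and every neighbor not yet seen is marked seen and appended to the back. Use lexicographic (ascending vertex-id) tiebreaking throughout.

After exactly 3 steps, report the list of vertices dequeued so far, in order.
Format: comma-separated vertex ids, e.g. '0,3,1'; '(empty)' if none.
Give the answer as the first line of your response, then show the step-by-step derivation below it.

5,1,2

step 1: dequeue 5; queue=[1,2,4]; order=5
step 2: dequeue 1; queue=[2,4]; order=5,1
step 3: dequeue 2; queue=[4,6]; order=5,1,2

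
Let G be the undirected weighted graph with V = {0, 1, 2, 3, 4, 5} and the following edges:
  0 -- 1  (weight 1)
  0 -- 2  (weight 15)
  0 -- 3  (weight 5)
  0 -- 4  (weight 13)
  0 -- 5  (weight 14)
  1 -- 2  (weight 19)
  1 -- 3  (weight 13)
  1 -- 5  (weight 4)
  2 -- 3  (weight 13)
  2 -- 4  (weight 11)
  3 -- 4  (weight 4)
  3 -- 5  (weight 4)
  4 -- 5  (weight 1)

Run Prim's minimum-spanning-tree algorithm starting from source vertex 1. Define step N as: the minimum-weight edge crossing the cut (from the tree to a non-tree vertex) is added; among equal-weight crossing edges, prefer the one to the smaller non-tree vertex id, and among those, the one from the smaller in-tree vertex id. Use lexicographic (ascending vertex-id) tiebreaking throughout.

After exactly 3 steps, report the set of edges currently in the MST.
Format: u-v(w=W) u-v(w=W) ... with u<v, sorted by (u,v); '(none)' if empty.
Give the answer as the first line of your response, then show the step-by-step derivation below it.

0-1(w=1) 1-5(w=4) 4-5(w=1)

step 1: add edge 0-1 (w=1); MST = {0-1(w=1)}
step 2: add edge 1-5 (w=4); MST = {0-1(w=1) 1-5(w=4)}
step 3: add edge 4-5 (w=1); MST = {0-1(w=1) 1-5(w=4) 4-5(w=1)}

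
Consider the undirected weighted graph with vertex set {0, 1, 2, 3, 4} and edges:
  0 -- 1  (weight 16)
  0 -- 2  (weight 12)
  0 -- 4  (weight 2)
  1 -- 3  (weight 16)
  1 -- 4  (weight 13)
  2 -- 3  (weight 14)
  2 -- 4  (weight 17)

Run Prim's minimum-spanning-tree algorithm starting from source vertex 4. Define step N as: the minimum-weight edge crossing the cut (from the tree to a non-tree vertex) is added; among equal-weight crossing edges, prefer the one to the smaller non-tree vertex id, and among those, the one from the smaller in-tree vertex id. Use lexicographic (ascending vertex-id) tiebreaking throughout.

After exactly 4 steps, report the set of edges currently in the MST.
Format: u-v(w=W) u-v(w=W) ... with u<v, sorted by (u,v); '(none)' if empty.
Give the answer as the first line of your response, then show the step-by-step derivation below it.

0-2(w=12) 0-4(w=2) 1-4(w=13) 2-3(w=14)

step 1: add edge 0-4 (w=2); MST = {0-4(w=2)}
step 2: add edge 0-2 (w=12); MST = {0-2(w=12) 0-4(w=2)}
step 3: add edge 1-4 (w=13); MST = {0-2(w=12) 0-4(w=2) 1-4(w=13)}
step 4: add edge 2-3 (w=14); MST = {0-2(w=12) 0-4(w=2) 1-4(w=13) 2-3(w=14)}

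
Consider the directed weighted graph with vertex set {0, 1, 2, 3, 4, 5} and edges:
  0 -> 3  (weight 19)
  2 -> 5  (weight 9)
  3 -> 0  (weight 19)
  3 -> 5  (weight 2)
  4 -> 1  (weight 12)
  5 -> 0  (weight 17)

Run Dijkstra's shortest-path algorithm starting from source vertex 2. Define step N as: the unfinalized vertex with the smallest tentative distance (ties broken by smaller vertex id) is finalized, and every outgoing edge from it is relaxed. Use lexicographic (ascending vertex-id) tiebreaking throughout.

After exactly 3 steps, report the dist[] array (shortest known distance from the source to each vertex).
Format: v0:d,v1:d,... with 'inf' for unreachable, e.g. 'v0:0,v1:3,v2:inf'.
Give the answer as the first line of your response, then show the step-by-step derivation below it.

v0:26,v1:inf,v2:0,v3:45,v4:inf,v5:9

step 1: dist = v0:inf,v1:inf,v2:0,v3:inf,v4:inf,v5:9
step 2: dist = v0:26,v1:inf,v2:0,v3:inf,v4:inf,v5:9
step 3: dist = v0:26,v1:inf,v2:0,v3:45,v4:inf,v5:9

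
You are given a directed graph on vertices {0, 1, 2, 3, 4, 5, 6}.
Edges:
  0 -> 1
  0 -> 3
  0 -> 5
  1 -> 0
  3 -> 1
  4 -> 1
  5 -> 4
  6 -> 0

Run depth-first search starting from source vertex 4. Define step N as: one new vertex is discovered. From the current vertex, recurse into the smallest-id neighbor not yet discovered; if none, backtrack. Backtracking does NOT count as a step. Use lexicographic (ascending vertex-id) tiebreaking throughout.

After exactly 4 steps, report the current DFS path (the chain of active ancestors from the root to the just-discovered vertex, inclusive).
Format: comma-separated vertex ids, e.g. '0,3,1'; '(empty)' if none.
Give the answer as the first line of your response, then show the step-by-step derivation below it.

4,1,0,3

step 1: discover 4; path=4; order=4
step 2: discover 1; path=4>1; order=4,1
step 3: discover 0; path=4>1>0; order=4,1,0
step 4: discover 3; path=4>1>0>3; order=4,1,0,3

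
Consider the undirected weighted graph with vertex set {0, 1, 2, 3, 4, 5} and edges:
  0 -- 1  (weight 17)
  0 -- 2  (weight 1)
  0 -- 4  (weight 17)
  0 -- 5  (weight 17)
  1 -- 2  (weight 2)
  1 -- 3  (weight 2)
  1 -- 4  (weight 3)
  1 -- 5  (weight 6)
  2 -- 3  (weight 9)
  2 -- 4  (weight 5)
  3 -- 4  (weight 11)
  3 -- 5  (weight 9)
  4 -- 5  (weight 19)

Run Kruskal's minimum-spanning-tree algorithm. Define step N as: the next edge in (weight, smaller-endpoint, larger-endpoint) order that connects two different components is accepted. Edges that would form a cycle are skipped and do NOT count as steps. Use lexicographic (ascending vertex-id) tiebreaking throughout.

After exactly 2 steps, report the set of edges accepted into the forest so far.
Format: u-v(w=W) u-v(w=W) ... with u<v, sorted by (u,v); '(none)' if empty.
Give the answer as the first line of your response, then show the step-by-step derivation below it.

0-2(w=1) 1-2(w=2)

step 1: add edge 0-2 (w=1); MST = {0-2(w=1)}
step 2: add edge 1-2 (w=2); MST = {0-2(w=1) 1-2(w=2)}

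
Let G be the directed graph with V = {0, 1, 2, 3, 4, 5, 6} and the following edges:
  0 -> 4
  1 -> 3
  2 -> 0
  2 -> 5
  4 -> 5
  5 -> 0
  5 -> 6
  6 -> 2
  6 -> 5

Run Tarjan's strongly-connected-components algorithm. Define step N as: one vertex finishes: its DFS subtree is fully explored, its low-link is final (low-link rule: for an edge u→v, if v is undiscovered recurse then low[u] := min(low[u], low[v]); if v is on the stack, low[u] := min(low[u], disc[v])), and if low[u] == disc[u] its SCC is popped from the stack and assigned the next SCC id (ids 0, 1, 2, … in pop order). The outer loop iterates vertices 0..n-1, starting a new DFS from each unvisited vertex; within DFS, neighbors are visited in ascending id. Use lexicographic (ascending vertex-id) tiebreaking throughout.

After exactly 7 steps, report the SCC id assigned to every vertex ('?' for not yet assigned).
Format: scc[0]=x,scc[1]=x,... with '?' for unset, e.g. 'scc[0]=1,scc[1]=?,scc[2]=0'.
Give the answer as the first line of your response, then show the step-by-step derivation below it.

scc[0]=0,scc[1]=2,scc[2]=0,scc[3]=1,scc[4]=0,scc[5]=0,scc[6]=0

step 1: low=(low[0]=0,low[1]=?,low[2]=0,low[3]=?,low[4]=1,low[5]=0,low[6]=3); scc=(scc[0]=?,scc[1]=?,scc[2]=?,scc[3]=?,scc[4]=?,scc[5]=?,scc[6]=?)
step 2: low=(low[0]=0,low[1]=?,low[2]=0,low[3]=?,low[4]=1,low[5]=0,low[6]=0); scc=(scc[0]=?,scc[1]=?,scc[2]=?,scc[3]=?,scc[4]=?,scc[5]=?,scc[6]=?)
step 3: low=(low[0]=0,low[1]=?,low[2]=0,low[3]=?,low[4]=1,low[5]=0,low[6]=0); scc=(scc[0]=?,scc[1]=?,scc[2]=?,scc[3]=?,scc[4]=?,scc[5]=?,scc[6]=?)
step 4: low=(low[0]=0,low[1]=?,low[2]=0,low[3]=?,low[4]=0,low[5]=0,low[6]=0); scc=(scc[0]=?,scc[1]=?,scc[2]=?,scc[3]=?,scc[4]=?,scc[5]=?,scc[6]=?)
step 5: low=(low[0]=0,low[1]=?,low[2]=0,low[3]=?,low[4]=0,low[5]=0,low[6]=0); scc=(scc[0]=0,scc[1]=?,scc[2]=0,scc[3]=?,scc[4]=0,scc[5]=0,scc[6]=0)
step 6: low=(low[0]=0,low[1]=5,low[2]=0,low[3]=6,low[4]=0,low[5]=0,low[6]=0); scc=(scc[0]=0,scc[1]=?,scc[2]=0,scc[3]=1,scc[4]=0,scc[5]=0,scc[6]=0)
step 7: low=(low[0]=0,low[1]=5,low[2]=0,low[3]=6,low[4]=0,low[5]=0,low[6]=0); scc=(scc[0]=0,scc[1]=2,scc[2]=0,scc[3]=1,scc[4]=0,scc[5]=0,scc[6]=0)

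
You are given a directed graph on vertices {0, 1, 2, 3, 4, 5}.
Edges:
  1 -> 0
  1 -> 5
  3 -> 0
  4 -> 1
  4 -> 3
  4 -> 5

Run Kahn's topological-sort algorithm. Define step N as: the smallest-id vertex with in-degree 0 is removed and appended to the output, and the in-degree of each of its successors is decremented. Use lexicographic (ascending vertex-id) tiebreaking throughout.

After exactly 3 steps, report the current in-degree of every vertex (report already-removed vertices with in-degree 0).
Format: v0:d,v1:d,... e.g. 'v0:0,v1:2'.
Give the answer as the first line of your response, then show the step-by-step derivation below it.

v0:1,v1:0,v2:0,v3:0,v4:0,v5:0

step 1: output 2; order=[2]; indeg=(2,1,0,1,0,2)
step 2: output 4; order=[2,4]; indeg=(2,0,0,0,0,1)
step 3: output 1; order=[2,4,1]; indeg=(1,0,0,0,0,0)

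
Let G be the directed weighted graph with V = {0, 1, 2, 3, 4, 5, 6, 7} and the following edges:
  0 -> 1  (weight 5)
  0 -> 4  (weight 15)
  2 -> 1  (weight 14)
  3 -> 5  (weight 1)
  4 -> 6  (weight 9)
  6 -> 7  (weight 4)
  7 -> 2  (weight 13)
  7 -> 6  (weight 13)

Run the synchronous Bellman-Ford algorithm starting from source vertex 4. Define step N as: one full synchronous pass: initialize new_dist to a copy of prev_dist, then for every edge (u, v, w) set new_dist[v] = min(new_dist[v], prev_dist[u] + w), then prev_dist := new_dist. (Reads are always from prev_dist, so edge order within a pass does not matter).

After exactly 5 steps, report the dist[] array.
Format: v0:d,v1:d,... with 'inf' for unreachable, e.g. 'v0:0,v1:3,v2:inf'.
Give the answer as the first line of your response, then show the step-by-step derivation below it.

v0:inf,v1:40,v2:26,v3:inf,v4:0,v5:inf,v6:9,v7:13

step 1: dist = v0:inf,v1:inf,v2:inf,v3:inf,v4:0,v5:inf,v6:9,v7:inf
step 2: dist = v0:inf,v1:inf,v2:inf,v3:inf,v4:0,v5:inf,v6:9,v7:13
step 3: dist = v0:inf,v1:inf,v2:26,v3:inf,v4:0,v5:inf,v6:9,v7:13
step 4: dist = v0:inf,v1:40,v2:26,v3:inf,v4:0,v5:inf,v6:9,v7:13
step 5: dist = v0:inf,v1:40,v2:26,v3:inf,v4:0,v5:inf,v6:9,v7:13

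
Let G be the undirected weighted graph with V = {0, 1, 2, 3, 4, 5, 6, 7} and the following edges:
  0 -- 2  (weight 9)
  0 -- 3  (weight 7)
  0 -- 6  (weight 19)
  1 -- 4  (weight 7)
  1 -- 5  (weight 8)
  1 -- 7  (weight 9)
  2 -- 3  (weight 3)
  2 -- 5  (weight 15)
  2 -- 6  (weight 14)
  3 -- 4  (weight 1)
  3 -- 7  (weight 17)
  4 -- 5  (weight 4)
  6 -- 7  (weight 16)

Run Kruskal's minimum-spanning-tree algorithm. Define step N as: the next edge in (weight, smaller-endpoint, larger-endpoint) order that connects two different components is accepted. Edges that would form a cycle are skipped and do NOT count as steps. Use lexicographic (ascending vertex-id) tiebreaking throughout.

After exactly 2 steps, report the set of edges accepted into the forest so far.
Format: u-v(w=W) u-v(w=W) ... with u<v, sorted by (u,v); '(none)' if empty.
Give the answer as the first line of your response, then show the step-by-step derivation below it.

2-3(w=3) 3-4(w=1)

step 1: add edge 3-4 (w=1); MST = {3-4(w=1)}
step 2: add edge 2-3 (w=3); MST = {2-3(w=3) 3-4(w=1)}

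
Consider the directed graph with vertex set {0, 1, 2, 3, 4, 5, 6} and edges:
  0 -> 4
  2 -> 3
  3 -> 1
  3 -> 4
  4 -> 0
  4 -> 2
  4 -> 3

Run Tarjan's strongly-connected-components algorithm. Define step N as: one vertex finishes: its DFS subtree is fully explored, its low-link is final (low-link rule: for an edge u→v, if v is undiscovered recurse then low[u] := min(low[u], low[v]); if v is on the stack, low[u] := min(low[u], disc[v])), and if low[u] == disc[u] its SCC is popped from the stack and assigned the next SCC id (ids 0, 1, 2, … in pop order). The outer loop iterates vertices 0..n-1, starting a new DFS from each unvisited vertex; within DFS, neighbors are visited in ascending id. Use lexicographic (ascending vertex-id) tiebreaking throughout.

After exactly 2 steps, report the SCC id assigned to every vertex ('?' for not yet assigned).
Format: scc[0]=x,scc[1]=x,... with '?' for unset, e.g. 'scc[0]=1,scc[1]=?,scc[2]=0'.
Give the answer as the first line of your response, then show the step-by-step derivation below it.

scc[0]=?,scc[1]=0,scc[2]=?,scc[3]=?,scc[4]=?,scc[5]=?,scc[6]=?

step 1: low=(low[0]=0,low[1]=4,low[2]=2,low[3]=3,low[4]=0,low[5]=?,low[6]=?); scc=(scc[0]=?,scc[1]=0,scc[2]=?,scc[3]=?,scc[4]=?,scc[5]=?,scc[6]=?)
step 2: low=(low[0]=0,low[1]=4,low[2]=2,low[3]=1,low[4]=0,low[5]=?,low[6]=?); scc=(scc[0]=?,scc[1]=0,scc[2]=?,scc[3]=?,scc[4]=?,scc[5]=?,scc[6]=?)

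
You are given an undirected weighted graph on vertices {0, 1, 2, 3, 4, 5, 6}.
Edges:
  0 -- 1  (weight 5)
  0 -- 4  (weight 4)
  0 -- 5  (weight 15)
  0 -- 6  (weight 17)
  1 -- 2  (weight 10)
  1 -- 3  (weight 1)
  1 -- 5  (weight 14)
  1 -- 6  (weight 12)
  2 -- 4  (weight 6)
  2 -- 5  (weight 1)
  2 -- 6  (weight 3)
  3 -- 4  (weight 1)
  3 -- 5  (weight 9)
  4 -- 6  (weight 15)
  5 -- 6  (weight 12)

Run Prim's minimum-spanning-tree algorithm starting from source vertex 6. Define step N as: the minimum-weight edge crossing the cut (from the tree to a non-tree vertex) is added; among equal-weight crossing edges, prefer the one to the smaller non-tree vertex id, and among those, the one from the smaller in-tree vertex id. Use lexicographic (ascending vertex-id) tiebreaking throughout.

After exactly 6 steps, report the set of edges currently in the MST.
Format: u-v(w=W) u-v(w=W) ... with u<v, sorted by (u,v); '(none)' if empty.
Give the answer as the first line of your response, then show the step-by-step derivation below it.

0-4(w=4) 1-3(w=1) 2-4(w=6) 2-5(w=1) 2-6(w=3) 3-4(w=1)

step 1: add edge 2-6 (w=3); MST = {2-6(w=3)}
step 2: add edge 2-5 (w=1); MST = {2-5(w=1) 2-6(w=3)}
step 3: add edge 2-4 (w=6); MST = {2-4(w=6) 2-5(w=1) 2-6(w=3)}
step 4: add edge 3-4 (w=1); MST = {2-4(w=6) 2-5(w=1) 2-6(w=3) 3-4(w=1)}
step 5: add edge 1-3 (w=1); MST = {1-3(w=1) 2-4(w=6) 2-5(w=1) 2-6(w=3) 3-4(w=1)}
step 6: add edge 0-4 (w=4); MST = {0-4(w=4) 1-3(w=1) 2-4(w=6) 2-5(w=1) 2-6(w=3) 3-4(w=1)}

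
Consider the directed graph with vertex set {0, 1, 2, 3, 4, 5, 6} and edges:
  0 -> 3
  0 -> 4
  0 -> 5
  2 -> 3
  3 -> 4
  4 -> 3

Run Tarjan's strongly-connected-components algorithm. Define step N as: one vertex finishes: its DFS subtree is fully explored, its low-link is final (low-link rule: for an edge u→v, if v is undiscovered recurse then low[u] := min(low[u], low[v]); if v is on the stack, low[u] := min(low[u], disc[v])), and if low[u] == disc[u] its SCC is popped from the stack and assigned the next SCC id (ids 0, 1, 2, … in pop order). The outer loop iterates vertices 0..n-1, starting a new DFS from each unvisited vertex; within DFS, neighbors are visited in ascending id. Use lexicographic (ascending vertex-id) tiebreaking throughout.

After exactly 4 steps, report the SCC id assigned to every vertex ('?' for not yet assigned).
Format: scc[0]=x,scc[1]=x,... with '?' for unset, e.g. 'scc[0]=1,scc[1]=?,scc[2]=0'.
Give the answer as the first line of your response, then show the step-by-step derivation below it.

scc[0]=2,scc[1]=?,scc[2]=?,scc[3]=0,scc[4]=0,scc[5]=1,scc[6]=?

step 1: low=(low[0]=0,low[1]=?,low[2]=?,low[3]=1,low[4]=1,low[5]=?,low[6]=?); scc=(scc[0]=?,scc[1]=?,scc[2]=?,scc[3]=?,scc[4]=?,scc[5]=?,scc[6]=?)
step 2: low=(low[0]=0,low[1]=?,low[2]=?,low[3]=1,low[4]=1,low[5]=?,low[6]=?); scc=(scc[0]=?,scc[1]=?,scc[2]=?,scc[3]=0,scc[4]=0,scc[5]=?,scc[6]=?)
step 3: low=(low[0]=0,low[1]=?,low[2]=?,low[3]=1,low[4]=1,low[5]=3,low[6]=?); scc=(scc[0]=?,scc[1]=?,scc[2]=?,scc[3]=0,scc[4]=0,scc[5]=1,scc[6]=?)
step 4: low=(low[0]=0,low[1]=?,low[2]=?,low[3]=1,low[4]=1,low[5]=3,low[6]=?); scc=(scc[0]=2,scc[1]=?,scc[2]=?,scc[3]=0,scc[4]=0,scc[5]=1,scc[6]=?)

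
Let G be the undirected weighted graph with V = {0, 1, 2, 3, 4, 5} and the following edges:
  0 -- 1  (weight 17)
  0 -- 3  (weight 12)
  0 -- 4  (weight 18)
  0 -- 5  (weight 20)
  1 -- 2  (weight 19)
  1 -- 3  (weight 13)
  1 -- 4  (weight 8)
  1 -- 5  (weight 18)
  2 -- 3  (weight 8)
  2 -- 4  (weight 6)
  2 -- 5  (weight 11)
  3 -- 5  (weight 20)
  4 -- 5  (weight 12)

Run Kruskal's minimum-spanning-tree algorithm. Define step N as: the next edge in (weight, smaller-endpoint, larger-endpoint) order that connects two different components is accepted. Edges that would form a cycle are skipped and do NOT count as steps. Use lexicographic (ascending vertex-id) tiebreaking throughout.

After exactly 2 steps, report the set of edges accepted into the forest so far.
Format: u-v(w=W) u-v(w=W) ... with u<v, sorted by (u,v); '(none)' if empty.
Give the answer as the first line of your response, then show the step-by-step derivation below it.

1-4(w=8) 2-4(w=6)

step 1: add edge 2-4 (w=6); MST = {2-4(w=6)}
step 2: add edge 1-4 (w=8); MST = {1-4(w=8) 2-4(w=6)}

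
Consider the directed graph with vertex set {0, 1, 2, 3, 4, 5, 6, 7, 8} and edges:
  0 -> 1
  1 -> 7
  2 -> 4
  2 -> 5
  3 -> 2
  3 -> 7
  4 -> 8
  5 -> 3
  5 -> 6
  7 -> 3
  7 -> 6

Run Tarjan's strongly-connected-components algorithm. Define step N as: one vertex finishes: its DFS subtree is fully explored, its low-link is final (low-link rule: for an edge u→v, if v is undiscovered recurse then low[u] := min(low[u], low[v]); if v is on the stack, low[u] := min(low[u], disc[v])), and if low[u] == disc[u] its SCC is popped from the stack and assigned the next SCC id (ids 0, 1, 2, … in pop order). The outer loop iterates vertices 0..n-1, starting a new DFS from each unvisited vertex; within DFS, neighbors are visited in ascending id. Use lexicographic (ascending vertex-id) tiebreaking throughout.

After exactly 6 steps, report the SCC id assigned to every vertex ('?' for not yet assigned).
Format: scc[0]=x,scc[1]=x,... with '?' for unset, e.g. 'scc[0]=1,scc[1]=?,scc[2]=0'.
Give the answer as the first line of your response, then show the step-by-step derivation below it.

scc[0]=?,scc[1]=?,scc[2]=?,scc[3]=?,scc[4]=1,scc[5]=?,scc[6]=2,scc[7]=?,scc[8]=0

step 1: low=(low[0]=0,low[1]=1,low[2]=4,low[3]=3,low[4]=5,low[5]=?,low[6]=?,low[7]=2,low[8]=6); scc=(scc[0]=?,scc[1]=?,scc[2]=?,scc[3]=?,scc[4]=?,scc[5]=?,scc[6]=?,scc[7]=?,scc[8]=0)
step 2: low=(low[0]=0,low[1]=1,low[2]=4,low[3]=3,low[4]=5,low[5]=?,low[6]=?,low[7]=2,low[8]=6); scc=(scc[0]=?,scc[1]=?,scc[2]=?,scc[3]=?,scc[4]=1,scc[5]=?,scc[6]=?,scc[7]=?,scc[8]=0)
step 3: low=(low[0]=0,low[1]=1,low[2]=4,low[3]=3,low[4]=5,low[5]=3,low[6]=8,low[7]=2,low[8]=6); scc=(scc[0]=?,scc[1]=?,scc[2]=?,scc[3]=?,scc[4]=1,scc[5]=?,scc[6]=2,scc[7]=?,scc[8]=0)
step 4: low=(low[0]=0,low[1]=1,low[2]=4,low[3]=3,low[4]=5,low[5]=3,low[6]=8,low[7]=2,low[8]=6); scc=(scc[0]=?,scc[1]=?,scc[2]=?,scc[3]=?,scc[4]=1,scc[5]=?,scc[6]=2,scc[7]=?,scc[8]=0)
step 5: low=(low[0]=0,low[1]=1,low[2]=3,low[3]=3,low[4]=5,low[5]=3,low[6]=8,low[7]=2,low[8]=6); scc=(scc[0]=?,scc[1]=?,scc[2]=?,scc[3]=?,scc[4]=1,scc[5]=?,scc[6]=2,scc[7]=?,scc[8]=0)
step 6: low=(low[0]=0,low[1]=1,low[2]=3,low[3]=2,low[4]=5,low[5]=3,low[6]=8,low[7]=2,low[8]=6); scc=(scc[0]=?,scc[1]=?,scc[2]=?,scc[3]=?,scc[4]=1,scc[5]=?,scc[6]=2,scc[7]=?,scc[8]=0)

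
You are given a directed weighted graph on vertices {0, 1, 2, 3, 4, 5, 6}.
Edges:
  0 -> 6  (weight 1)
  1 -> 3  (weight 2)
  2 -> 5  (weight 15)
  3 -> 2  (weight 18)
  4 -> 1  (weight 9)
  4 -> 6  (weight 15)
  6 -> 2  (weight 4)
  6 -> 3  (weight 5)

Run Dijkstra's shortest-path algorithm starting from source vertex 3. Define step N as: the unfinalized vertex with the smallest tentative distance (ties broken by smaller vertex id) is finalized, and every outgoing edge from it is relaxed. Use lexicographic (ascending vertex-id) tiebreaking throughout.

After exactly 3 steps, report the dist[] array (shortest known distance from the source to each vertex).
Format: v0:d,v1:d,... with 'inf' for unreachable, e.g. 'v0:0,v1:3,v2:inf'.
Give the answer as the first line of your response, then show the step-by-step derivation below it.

v0:inf,v1:inf,v2:18,v3:0,v4:inf,v5:33,v6:inf

step 1: dist = v0:inf,v1:inf,v2:18,v3:0,v4:inf,v5:inf,v6:inf
step 2: dist = v0:inf,v1:inf,v2:18,v3:0,v4:inf,v5:33,v6:inf
step 3: dist = v0:inf,v1:inf,v2:18,v3:0,v4:inf,v5:33,v6:inf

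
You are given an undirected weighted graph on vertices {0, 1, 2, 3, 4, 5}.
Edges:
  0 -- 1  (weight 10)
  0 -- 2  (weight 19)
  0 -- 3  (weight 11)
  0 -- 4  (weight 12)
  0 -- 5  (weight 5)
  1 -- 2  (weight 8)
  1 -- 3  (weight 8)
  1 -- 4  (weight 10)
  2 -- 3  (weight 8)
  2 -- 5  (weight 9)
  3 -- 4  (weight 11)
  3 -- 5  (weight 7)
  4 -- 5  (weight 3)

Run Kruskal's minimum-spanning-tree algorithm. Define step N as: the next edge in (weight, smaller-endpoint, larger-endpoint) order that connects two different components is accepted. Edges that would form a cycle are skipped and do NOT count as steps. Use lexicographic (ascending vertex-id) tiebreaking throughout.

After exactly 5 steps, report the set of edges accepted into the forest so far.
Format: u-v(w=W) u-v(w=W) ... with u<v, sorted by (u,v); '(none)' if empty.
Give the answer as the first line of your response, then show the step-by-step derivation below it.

0-5(w=5) 1-2(w=8) 1-3(w=8) 3-5(w=7) 4-5(w=3)

step 1: add edge 4-5 (w=3); MST = {4-5(w=3)}
step 2: add edge 0-5 (w=5); MST = {0-5(w=5) 4-5(w=3)}
step 3: add edge 3-5 (w=7); MST = {0-5(w=5) 3-5(w=7) 4-5(w=3)}
step 4: add edge 1-2 (w=8); MST = {0-5(w=5) 1-2(w=8) 3-5(w=7) 4-5(w=3)}
step 5: add edge 1-3 (w=8); MST = {0-5(w=5) 1-2(w=8) 1-3(w=8) 3-5(w=7) 4-5(w=3)}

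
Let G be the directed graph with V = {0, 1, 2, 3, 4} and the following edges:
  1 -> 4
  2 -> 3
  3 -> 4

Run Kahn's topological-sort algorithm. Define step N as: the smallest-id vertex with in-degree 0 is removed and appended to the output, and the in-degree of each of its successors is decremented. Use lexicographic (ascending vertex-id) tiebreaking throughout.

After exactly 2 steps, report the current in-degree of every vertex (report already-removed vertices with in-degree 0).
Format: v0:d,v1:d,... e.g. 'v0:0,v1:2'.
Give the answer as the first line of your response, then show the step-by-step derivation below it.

v0:0,v1:0,v2:0,v3:1,v4:1

step 1: output 0; order=[0]; indeg=(0,0,0,1,2)
step 2: output 1; order=[0,1]; indeg=(0,0,0,1,1)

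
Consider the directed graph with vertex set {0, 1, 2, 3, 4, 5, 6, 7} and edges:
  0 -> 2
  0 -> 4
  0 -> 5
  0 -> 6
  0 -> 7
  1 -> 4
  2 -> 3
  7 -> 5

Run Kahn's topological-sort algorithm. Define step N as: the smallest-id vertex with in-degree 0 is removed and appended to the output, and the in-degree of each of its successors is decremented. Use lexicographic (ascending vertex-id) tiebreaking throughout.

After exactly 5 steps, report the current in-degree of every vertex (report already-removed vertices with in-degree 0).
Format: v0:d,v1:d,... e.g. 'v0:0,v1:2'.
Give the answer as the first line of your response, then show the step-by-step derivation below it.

v0:0,v1:0,v2:0,v3:0,v4:0,v5:1,v6:0,v7:0

step 1: output 0; order=[0]; indeg=(0,0,0,1,1,1,0,0)
step 2: output 1; order=[0,1]; indeg=(0,0,0,1,0,1,0,0)
step 3: output 2; order=[0,1,2]; indeg=(0,0,0,0,0,1,0,0)
step 4: output 3; order=[0,1,2,3]; indeg=(0,0,0,0,0,1,0,0)
step 5: output 4; order=[0,1,2,3,4]; indeg=(0,0,0,0,0,1,0,0)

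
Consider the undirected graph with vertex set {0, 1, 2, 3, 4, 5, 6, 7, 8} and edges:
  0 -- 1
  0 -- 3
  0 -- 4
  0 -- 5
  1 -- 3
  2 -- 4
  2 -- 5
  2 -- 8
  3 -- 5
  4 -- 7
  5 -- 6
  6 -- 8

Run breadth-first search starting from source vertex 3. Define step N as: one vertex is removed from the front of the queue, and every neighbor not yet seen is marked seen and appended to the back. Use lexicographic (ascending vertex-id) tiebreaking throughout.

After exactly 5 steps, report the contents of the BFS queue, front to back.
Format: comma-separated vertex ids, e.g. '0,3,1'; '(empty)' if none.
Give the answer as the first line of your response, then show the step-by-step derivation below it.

2,6,7

step 1: dequeue 3; queue=[0,1,5]; order=3
step 2: dequeue 0; queue=[1,5,4]; order=3,0
step 3: dequeue 1; queue=[5,4]; order=3,0,1
step 4: dequeue 5; queue=[4,2,6]; order=3,0,1,5
step 5: dequeue 4; queue=[2,6,7]; order=3,0,1,5,4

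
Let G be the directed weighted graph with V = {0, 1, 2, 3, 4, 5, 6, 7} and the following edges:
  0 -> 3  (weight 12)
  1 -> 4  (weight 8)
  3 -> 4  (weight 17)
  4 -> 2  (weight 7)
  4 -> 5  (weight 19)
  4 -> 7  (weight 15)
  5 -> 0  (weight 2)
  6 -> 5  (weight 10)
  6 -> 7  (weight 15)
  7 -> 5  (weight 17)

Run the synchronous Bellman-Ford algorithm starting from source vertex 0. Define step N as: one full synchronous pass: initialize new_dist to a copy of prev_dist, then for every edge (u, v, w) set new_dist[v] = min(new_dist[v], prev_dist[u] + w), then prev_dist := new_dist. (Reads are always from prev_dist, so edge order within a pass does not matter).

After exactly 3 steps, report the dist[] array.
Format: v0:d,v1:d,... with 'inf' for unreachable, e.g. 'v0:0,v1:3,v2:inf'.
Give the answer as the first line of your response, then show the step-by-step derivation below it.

v0:0,v1:inf,v2:36,v3:12,v4:29,v5:48,v6:inf,v7:44

step 1: dist = v0:0,v1:inf,v2:inf,v3:12,v4:inf,v5:inf,v6:inf,v7:inf
step 2: dist = v0:0,v1:inf,v2:inf,v3:12,v4:29,v5:inf,v6:inf,v7:inf
step 3: dist = v0:0,v1:inf,v2:36,v3:12,v4:29,v5:48,v6:inf,v7:44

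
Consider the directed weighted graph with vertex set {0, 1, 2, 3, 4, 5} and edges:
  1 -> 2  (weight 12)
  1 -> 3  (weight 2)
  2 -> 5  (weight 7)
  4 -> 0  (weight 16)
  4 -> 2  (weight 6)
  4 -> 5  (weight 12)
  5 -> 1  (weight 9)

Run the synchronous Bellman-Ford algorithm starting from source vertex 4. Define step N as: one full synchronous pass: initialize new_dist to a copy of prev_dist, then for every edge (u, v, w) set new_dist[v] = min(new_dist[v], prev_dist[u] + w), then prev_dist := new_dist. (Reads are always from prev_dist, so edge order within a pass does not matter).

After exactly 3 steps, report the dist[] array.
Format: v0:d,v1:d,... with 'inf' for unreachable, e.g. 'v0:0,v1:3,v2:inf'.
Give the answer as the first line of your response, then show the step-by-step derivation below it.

v0:16,v1:21,v2:6,v3:23,v4:0,v5:12

step 1: dist = v0:16,v1:inf,v2:6,v3:inf,v4:0,v5:12
step 2: dist = v0:16,v1:21,v2:6,v3:inf,v4:0,v5:12
step 3: dist = v0:16,v1:21,v2:6,v3:23,v4:0,v5:12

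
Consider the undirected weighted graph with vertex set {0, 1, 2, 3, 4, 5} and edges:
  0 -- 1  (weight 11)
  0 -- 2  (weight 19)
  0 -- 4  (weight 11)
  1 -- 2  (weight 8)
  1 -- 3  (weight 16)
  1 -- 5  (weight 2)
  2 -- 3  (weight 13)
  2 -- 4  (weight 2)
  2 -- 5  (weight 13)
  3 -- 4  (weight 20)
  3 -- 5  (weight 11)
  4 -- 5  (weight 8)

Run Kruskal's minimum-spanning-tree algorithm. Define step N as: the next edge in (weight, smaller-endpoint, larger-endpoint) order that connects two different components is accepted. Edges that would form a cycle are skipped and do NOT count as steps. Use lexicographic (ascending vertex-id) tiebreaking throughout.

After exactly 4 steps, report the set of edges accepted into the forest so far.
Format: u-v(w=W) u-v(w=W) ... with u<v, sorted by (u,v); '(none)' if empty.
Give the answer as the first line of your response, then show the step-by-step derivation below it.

0-1(w=11) 1-2(w=8) 1-5(w=2) 2-4(w=2)

step 1: add edge 1-5 (w=2); MST = {1-5(w=2)}
step 2: add edge 2-4 (w=2); MST = {1-5(w=2) 2-4(w=2)}
step 3: add edge 1-2 (w=8); MST = {1-2(w=8) 1-5(w=2) 2-4(w=2)}
step 4: add edge 0-1 (w=11); MST = {0-1(w=11) 1-2(w=8) 1-5(w=2) 2-4(w=2)}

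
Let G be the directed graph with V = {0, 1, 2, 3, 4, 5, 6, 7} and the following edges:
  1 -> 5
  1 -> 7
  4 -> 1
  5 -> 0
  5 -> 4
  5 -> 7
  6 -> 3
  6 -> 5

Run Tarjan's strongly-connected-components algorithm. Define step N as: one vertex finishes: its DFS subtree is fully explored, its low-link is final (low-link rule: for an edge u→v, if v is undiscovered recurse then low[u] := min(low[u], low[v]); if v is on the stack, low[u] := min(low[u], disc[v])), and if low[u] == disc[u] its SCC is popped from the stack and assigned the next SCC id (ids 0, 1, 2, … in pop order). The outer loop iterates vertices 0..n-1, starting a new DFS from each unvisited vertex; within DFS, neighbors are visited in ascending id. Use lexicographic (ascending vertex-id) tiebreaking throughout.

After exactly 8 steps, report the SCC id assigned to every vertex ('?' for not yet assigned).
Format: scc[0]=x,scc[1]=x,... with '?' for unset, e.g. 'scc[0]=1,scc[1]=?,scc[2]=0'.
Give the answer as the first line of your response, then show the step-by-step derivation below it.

scc[0]=0,scc[1]=2,scc[2]=3,scc[3]=4,scc[4]=2,scc[5]=2,scc[6]=5,scc[7]=1

step 1: low=(low[0]=0,low[1]=?,low[2]=?,low[3]=?,low[4]=?,low[5]=?,low[6]=?,low[7]=?); scc=(scc[0]=0,scc[1]=?,scc[2]=?,scc[3]=?,scc[4]=?,scc[5]=?,scc[6]=?,scc[7]=?)
step 2: low=(low[0]=0,low[1]=1,low[2]=?,low[3]=?,low[4]=1,low[5]=2,low[6]=?,low[7]=?); scc=(scc[0]=0,scc[1]=?,scc[2]=?,scc[3]=?,scc[4]=?,scc[5]=?,scc[6]=?,scc[7]=?)
step 3: low=(low[0]=0,low[1]=1,low[2]=?,low[3]=?,low[4]=1,low[5]=1,low[6]=?,low[7]=4); scc=(scc[0]=0,scc[1]=?,scc[2]=?,scc[3]=?,scc[4]=?,scc[5]=?,scc[6]=?,scc[7]=1)
step 4: low=(low[0]=0,low[1]=1,low[2]=?,low[3]=?,low[4]=1,low[5]=1,low[6]=?,low[7]=4); scc=(scc[0]=0,scc[1]=?,scc[2]=?,scc[3]=?,scc[4]=?,scc[5]=?,scc[6]=?,scc[7]=1)
step 5: low=(low[0]=0,low[1]=1,low[2]=?,low[3]=?,low[4]=1,low[5]=1,low[6]=?,low[7]=4); scc=(scc[0]=0,scc[1]=2,scc[2]=?,scc[3]=?,scc[4]=2,scc[5]=2,scc[6]=?,scc[7]=1)
step 6: low=(low[0]=0,low[1]=1,low[2]=5,low[3]=?,low[4]=1,low[5]=1,low[6]=?,low[7]=4); scc=(scc[0]=0,scc[1]=2,scc[2]=3,scc[3]=?,scc[4]=2,scc[5]=2,scc[6]=?,scc[7]=1)
step 7: low=(low[0]=0,low[1]=1,low[2]=5,low[3]=6,low[4]=1,low[5]=1,low[6]=?,low[7]=4); scc=(scc[0]=0,scc[1]=2,scc[2]=3,scc[3]=4,scc[4]=2,scc[5]=2,scc[6]=?,scc[7]=1)
step 8: low=(low[0]=0,low[1]=1,low[2]=5,low[3]=6,low[4]=1,low[5]=1,low[6]=7,low[7]=4); scc=(scc[0]=0,scc[1]=2,scc[2]=3,scc[3]=4,scc[4]=2,scc[5]=2,scc[6]=5,scc[7]=1)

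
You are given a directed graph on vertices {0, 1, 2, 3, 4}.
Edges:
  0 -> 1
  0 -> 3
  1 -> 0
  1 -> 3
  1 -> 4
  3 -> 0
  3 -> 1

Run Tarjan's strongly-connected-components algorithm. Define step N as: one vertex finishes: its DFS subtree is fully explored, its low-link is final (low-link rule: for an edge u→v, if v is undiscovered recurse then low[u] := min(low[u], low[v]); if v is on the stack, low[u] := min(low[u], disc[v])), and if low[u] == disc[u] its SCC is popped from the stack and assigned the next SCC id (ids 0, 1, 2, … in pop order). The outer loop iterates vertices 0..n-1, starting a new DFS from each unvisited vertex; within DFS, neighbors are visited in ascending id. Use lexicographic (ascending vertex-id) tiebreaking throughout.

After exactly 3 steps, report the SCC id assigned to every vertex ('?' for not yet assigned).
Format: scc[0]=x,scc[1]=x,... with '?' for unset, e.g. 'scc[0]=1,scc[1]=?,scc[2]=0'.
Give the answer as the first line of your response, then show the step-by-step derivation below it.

scc[0]=?,scc[1]=?,scc[2]=?,scc[3]=?,scc[4]=0

step 1: low=(low[0]=0,low[1]=0,low[2]=?,low[3]=0,low[4]=?); scc=(scc[0]=?,scc[1]=?,scc[2]=?,scc[3]=?,scc[4]=?)
step 2: low=(low[0]=0,low[1]=0,low[2]=?,low[3]=0,low[4]=3); scc=(scc[0]=?,scc[1]=?,scc[2]=?,scc[3]=?,scc[4]=0)
step 3: low=(low[0]=0,low[1]=0,low[2]=?,low[3]=0,low[4]=3); scc=(scc[0]=?,scc[1]=?,scc[2]=?,scc[3]=?,scc[4]=0)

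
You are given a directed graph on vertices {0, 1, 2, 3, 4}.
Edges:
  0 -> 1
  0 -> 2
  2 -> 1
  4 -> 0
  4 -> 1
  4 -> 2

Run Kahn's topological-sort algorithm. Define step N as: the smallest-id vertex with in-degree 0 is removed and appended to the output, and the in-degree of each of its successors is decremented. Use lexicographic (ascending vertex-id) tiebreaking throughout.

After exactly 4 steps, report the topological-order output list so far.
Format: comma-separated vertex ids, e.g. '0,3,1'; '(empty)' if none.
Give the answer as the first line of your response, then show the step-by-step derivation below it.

3,4,0,2

step 1: output 3; order=[3]; indeg=(1,3,2,0,0)
step 2: output 4; order=[3,4]; indeg=(0,2,1,0,0)
step 3: output 0; order=[3,4,0]; indeg=(0,1,0,0,0)
step 4: output 2; order=[3,4,0,2]; indeg=(0,0,0,0,0)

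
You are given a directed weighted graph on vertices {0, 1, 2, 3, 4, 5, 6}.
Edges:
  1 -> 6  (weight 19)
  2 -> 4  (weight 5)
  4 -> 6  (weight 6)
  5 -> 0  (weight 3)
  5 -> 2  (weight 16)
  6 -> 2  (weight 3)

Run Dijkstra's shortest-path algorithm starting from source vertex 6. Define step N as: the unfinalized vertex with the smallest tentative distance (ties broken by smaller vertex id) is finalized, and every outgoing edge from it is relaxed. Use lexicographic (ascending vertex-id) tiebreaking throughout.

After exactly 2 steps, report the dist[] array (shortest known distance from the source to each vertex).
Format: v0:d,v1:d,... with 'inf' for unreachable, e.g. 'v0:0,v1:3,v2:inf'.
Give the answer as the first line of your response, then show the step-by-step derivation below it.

v0:inf,v1:inf,v2:3,v3:inf,v4:8,v5:inf,v6:0

step 1: dist = v0:inf,v1:inf,v2:3,v3:inf,v4:inf,v5:inf,v6:0
step 2: dist = v0:inf,v1:inf,v2:3,v3:inf,v4:8,v5:inf,v6:0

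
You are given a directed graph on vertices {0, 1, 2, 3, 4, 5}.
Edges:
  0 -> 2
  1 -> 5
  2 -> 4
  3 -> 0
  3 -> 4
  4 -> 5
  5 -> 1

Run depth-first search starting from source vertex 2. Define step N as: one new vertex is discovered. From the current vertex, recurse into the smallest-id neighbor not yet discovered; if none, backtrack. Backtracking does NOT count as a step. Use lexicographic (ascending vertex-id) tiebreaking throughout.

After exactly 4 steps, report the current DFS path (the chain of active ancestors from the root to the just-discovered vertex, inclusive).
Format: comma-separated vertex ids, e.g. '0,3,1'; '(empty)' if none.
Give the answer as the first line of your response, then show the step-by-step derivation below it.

2,4,5,1

step 1: discover 2; path=2; order=2
step 2: discover 4; path=2>4; order=2,4
step 3: discover 5; path=2>4>5; order=2,4,5
step 4: discover 1; path=2>4>5>1; order=2,4,5,1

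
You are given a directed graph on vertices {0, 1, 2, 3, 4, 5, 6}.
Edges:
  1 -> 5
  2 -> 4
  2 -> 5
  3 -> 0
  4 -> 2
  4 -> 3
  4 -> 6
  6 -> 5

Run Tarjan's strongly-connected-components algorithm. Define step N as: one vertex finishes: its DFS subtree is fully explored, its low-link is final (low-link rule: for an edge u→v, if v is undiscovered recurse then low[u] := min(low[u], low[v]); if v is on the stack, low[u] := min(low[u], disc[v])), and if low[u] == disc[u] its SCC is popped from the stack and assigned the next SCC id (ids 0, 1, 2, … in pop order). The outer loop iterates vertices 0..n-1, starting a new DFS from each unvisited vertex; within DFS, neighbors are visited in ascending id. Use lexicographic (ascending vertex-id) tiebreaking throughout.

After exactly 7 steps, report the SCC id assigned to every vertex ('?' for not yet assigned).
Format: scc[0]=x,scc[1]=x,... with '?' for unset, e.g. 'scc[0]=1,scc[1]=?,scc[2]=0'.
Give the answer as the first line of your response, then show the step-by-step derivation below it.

scc[0]=0,scc[1]=2,scc[2]=5,scc[3]=3,scc[4]=5,scc[5]=1,scc[6]=4

step 1: low=(low[0]=0,low[1]=?,low[2]=?,low[3]=?,low[4]=?,low[5]=?,low[6]=?); scc=(scc[0]=0,scc[1]=?,scc[2]=?,scc[3]=?,scc[4]=?,scc[5]=?,scc[6]=?)
step 2: low=(low[0]=0,low[1]=1,low[2]=?,low[3]=?,low[4]=?,low[5]=2,low[6]=?); scc=(scc[0]=0,scc[1]=?,scc[2]=?,scc[3]=?,scc[4]=?,scc[5]=1,scc[6]=?)
step 3: low=(low[0]=0,low[1]=1,low[2]=?,low[3]=?,low[4]=?,low[5]=2,low[6]=?); scc=(scc[0]=0,scc[1]=2,scc[2]=?,scc[3]=?,scc[4]=?,scc[5]=1,scc[6]=?)
step 4: low=(low[0]=0,low[1]=1,low[2]=3,low[3]=5,low[4]=3,low[5]=2,low[6]=?); scc=(scc[0]=0,scc[1]=2,scc[2]=?,scc[3]=3,scc[4]=?,scc[5]=1,scc[6]=?)
step 5: low=(low[0]=0,low[1]=1,low[2]=3,low[3]=5,low[4]=3,low[5]=2,low[6]=6); scc=(scc[0]=0,scc[1]=2,scc[2]=?,scc[3]=3,scc[4]=?,scc[5]=1,scc[6]=4)
step 6: low=(low[0]=0,low[1]=1,low[2]=3,low[3]=5,low[4]=3,low[5]=2,low[6]=6); scc=(scc[0]=0,scc[1]=2,scc[2]=?,scc[3]=3,scc[4]=?,scc[5]=1,scc[6]=4)
step 7: low=(low[0]=0,low[1]=1,low[2]=3,low[3]=5,low[4]=3,low[5]=2,low[6]=6); scc=(scc[0]=0,scc[1]=2,scc[2]=5,scc[3]=3,scc[4]=5,scc[5]=1,scc[6]=4)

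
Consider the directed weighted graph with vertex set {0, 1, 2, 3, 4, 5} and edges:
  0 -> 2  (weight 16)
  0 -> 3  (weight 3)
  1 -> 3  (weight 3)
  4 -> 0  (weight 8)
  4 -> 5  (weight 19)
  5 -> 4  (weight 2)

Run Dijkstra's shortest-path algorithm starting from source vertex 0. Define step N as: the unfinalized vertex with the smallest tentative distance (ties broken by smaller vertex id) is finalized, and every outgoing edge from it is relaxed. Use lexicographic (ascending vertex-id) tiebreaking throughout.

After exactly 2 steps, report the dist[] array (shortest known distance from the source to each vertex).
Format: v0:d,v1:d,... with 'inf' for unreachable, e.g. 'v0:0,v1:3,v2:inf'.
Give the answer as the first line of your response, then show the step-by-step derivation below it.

v0:0,v1:inf,v2:16,v3:3,v4:inf,v5:inf

step 1: dist = v0:0,v1:inf,v2:16,v3:3,v4:inf,v5:inf
step 2: dist = v0:0,v1:inf,v2:16,v3:3,v4:inf,v5:inf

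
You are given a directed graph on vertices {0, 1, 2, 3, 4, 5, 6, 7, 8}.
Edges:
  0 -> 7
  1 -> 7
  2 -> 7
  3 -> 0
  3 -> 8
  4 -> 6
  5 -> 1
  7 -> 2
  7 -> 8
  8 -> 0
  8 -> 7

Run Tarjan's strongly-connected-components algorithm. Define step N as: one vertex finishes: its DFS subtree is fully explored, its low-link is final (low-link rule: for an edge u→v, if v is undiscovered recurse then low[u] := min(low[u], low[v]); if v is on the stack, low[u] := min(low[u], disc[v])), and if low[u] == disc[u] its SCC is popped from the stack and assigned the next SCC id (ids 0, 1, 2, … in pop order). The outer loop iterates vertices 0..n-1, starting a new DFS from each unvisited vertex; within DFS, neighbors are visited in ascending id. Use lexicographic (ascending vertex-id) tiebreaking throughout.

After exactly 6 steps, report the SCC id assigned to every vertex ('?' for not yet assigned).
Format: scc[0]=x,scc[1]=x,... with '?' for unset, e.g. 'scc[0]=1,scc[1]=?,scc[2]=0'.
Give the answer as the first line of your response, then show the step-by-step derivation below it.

scc[0]=0,scc[1]=1,scc[2]=0,scc[3]=2,scc[4]=?,scc[5]=?,scc[6]=?,scc[7]=0,scc[8]=0

step 1: low=(low[0]=0,low[1]=?,low[2]=1,low[3]=?,low[4]=?,low[5]=?,low[6]=?,low[7]=1,low[8]=?); scc=(scc[0]=?,scc[1]=?,scc[2]=?,scc[3]=?,scc[4]=?,scc[5]=?,scc[6]=?,scc[7]=?,scc[8]=?)
step 2: low=(low[0]=0,low[1]=?,low[2]=1,low[3]=?,low[4]=?,low[5]=?,low[6]=?,low[7]=1,low[8]=0); scc=(scc[0]=?,scc[1]=?,scc[2]=?,scc[3]=?,scc[4]=?,scc[5]=?,scc[6]=?,scc[7]=?,scc[8]=?)
step 3: low=(low[0]=0,low[1]=?,low[2]=1,low[3]=?,low[4]=?,low[5]=?,low[6]=?,low[7]=0,low[8]=0); scc=(scc[0]=?,scc[1]=?,scc[2]=?,scc[3]=?,scc[4]=?,scc[5]=?,scc[6]=?,scc[7]=?,scc[8]=?)
step 4: low=(low[0]=0,low[1]=?,low[2]=1,low[3]=?,low[4]=?,low[5]=?,low[6]=?,low[7]=0,low[8]=0); scc=(scc[0]=0,scc[1]=?,scc[2]=0,scc[3]=?,scc[4]=?,scc[5]=?,scc[6]=?,scc[7]=0,scc[8]=0)
step 5: low=(low[0]=0,low[1]=4,low[2]=1,low[3]=?,low[4]=?,low[5]=?,low[6]=?,low[7]=0,low[8]=0); scc=(scc[0]=0,scc[1]=1,scc[2]=0,scc[3]=?,scc[4]=?,scc[5]=?,scc[6]=?,scc[7]=0,scc[8]=0)
step 6: low=(low[0]=0,low[1]=4,low[2]=1,low[3]=5,low[4]=?,low[5]=?,low[6]=?,low[7]=0,low[8]=0); scc=(scc[0]=0,scc[1]=1,scc[2]=0,scc[3]=2,scc[4]=?,scc[5]=?,scc[6]=?,scc[7]=0,scc[8]=0)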